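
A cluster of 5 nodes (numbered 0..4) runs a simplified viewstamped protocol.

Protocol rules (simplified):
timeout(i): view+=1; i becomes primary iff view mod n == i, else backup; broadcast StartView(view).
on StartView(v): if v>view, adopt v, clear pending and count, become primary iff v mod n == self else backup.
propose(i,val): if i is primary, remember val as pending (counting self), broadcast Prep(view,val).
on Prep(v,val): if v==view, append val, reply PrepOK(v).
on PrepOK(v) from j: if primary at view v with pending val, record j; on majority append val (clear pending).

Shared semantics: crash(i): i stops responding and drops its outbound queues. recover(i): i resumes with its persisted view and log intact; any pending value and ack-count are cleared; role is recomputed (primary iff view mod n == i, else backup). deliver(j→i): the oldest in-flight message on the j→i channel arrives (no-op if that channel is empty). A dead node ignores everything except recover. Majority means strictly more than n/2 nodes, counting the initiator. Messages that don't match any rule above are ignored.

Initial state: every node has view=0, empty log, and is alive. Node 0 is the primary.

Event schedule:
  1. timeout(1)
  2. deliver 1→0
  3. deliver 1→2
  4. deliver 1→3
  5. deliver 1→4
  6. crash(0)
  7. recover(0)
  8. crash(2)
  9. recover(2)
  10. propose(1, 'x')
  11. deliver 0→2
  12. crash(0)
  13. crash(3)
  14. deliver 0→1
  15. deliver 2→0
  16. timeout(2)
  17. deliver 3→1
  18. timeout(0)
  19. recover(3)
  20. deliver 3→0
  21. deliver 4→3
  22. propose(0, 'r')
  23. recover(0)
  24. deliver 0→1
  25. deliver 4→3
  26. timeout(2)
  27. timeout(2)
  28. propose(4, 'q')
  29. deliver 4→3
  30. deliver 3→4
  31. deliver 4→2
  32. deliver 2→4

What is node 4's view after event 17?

1

e1 timeout(1): 1[prim,v=1,-]
e2 deliver 1→0: 0[back,v=1,-]
e3 deliver 1→2: 2[back,v=1,-]
e4 deliver 1→3: 3[back,v=1,-]
e5 deliver 1→4: 4[back,v=1,-]
e6 crash(0): 0[✗back,v=1,-]
e7 recover(0): 0[back,v=1,-]
e8 crash(2): 2[✗back,v=1,-]
e9 recover(2): 2[back,v=1,-]
e10 propose(1,'x'): ·
e11 deliver 0→2: ·
e12 crash(0): 0[✗back,v=1,-]
e13 crash(3): 3[✗back,v=1,-]
e14 deliver 0→1: ·
e15 deliver 2→0: ·
e16 timeout(2): 2[prim,v=2,-]
e17 deliver 3→1: ·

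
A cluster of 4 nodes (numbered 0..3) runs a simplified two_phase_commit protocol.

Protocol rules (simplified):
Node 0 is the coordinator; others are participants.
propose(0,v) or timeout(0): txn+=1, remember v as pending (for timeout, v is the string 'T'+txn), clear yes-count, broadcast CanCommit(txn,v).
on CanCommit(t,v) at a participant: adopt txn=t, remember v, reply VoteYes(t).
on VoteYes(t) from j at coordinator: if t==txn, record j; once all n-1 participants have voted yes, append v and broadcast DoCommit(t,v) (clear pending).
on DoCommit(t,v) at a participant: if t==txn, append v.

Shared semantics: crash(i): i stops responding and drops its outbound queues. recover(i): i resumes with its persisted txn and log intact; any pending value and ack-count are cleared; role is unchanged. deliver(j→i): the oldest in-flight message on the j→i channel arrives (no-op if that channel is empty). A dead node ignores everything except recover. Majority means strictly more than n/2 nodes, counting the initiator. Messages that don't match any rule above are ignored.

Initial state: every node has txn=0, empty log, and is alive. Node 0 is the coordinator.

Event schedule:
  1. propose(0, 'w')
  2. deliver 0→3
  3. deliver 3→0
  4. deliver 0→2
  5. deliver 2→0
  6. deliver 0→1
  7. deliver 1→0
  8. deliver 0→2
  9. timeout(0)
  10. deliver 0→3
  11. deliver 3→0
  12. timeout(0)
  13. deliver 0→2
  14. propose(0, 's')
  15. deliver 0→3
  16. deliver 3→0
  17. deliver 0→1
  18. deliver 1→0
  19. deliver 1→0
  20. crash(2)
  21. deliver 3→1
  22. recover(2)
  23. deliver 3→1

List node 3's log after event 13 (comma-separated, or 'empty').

w

e1 propose(0,'w'): 0[coor,t=1,-]
e2 deliver 0→3: 3[part,t=1,-]
e3 deliver 3→0: ·
e4 deliver 0→2: 2[part,t=1,-]
e5 deliver 2→0: ·
e6 deliver 0→1: 1[part,t=1,-]
e7 deliver 1→0: 0[coor,t=1,w]
e8 deliver 0→2: 2[part,t=1,w]
e9 timeout(0): 0[coor,t=2,w]
e10 deliver 0→3: 3[part,t=1,w]
e11 deliver 3→0: ·
e12 timeout(0): 0[coor,t=3,w]
e13 deliver 0→2: 2[part,t=2,w]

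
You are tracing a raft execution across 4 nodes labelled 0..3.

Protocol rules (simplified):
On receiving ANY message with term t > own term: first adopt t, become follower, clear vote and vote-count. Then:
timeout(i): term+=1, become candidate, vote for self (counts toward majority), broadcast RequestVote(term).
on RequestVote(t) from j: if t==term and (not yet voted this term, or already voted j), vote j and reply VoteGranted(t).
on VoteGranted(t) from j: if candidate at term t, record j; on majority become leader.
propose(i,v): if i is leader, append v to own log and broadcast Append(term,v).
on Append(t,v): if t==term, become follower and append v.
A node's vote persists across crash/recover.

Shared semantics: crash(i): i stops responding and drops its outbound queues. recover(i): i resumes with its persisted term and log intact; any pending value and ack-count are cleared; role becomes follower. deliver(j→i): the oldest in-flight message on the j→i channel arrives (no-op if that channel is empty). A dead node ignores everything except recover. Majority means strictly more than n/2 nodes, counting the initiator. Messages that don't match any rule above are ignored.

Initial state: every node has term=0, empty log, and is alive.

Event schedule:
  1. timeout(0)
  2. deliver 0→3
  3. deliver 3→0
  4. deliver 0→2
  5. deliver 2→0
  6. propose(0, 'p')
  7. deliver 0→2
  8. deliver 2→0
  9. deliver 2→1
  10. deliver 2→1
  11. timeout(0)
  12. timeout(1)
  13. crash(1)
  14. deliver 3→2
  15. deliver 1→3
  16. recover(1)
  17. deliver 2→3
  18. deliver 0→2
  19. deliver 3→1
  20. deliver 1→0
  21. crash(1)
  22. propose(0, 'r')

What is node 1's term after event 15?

1

step 1 timeout(0): 0={cand,t=1,log=-}
step 2 deliver 0→3: 3={foll,t=1,log=-}
step 3 deliver 3→0: —
step 4 deliver 0→2: 2={foll,t=1,log=-}
step 5 deliver 2→0: 0={lead,t=1,log=-}
step 6 propose(0,'p'): 0={lead,t=1,log=p}
step 7 deliver 0→2: 2={foll,t=1,log=p}
step 8 deliver 2→0: —
step 9 deliver 2→1: —
step 10 deliver 2→1: —
step 11 timeout(0): 0={cand,t=2,log=p}
step 12 timeout(1): 1={cand,t=1,log=-}
step 13 crash(1): 1={✗cand,t=1,log=-}
step 14 deliver 3→2: —
step 15 deliver 1→3: —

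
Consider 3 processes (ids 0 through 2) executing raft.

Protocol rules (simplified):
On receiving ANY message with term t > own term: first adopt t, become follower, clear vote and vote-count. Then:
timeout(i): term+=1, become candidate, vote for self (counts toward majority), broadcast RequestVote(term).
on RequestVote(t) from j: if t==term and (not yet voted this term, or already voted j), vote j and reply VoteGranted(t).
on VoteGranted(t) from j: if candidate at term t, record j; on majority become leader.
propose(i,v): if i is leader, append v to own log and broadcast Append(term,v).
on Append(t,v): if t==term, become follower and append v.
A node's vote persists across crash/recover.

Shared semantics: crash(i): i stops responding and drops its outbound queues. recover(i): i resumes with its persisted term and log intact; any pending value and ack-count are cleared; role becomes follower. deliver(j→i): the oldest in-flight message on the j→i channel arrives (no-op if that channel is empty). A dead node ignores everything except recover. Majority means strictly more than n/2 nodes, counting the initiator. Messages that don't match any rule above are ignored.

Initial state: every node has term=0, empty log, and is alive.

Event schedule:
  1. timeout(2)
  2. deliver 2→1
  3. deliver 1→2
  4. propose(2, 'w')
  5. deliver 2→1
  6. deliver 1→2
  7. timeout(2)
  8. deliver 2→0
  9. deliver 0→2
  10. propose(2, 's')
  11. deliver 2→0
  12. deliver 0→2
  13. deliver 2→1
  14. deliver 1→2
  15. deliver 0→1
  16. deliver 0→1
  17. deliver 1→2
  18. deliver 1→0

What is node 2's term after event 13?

2

after 1 — timeout(2): n2:cand/t1/[-]
after 2 — deliver 2→1: n1:foll/t1/[-]
after 3 — deliver 1→2: n2:lead/t1/[-]
after 4 — propose(2,'w'): n2:lead/t1/[w]
after 5 — deliver 2→1: n1:foll/t1/[w]
after 6 — deliver 1→2: ·
after 7 — timeout(2): n2:cand/t2/[w]
after 8 — deliver 2→0: n0:foll/t1/[-]
after 9 — deliver 0→2: ·
after 10 — propose(2,'s'): ·
after 11 — deliver 2→0: n0:foll/t1/[w]
after 12 — deliver 0→2: ·
after 13 — deliver 2→1: n1:foll/t2/[w]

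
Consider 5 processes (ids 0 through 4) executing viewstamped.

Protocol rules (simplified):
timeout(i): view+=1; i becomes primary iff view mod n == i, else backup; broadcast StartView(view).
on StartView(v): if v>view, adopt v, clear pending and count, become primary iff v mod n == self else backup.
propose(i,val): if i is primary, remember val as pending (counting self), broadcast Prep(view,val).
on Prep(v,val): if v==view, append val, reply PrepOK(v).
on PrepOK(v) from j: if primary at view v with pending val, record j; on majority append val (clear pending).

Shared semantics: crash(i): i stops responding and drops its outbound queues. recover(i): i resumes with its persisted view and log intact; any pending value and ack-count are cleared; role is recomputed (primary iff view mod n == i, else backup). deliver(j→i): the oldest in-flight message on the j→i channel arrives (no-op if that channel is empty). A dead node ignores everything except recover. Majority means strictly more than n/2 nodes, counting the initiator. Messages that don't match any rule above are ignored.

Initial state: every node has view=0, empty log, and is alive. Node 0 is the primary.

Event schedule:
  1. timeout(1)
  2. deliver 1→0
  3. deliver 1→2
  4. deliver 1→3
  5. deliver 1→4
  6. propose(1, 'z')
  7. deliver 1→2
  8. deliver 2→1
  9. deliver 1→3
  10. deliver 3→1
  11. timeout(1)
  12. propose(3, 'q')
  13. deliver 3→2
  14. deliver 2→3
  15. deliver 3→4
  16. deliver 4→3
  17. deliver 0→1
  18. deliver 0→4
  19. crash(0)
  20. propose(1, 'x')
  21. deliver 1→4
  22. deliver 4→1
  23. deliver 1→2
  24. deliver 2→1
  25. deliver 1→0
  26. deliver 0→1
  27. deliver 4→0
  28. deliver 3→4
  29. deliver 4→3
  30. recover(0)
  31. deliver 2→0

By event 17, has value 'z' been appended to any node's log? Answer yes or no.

step 1 timeout(1): 1={prim,v=1,log=-}
step 2 deliver 1→0: 0={back,v=1,log=-}
step 3 deliver 1→2: 2={back,v=1,log=-}
step 4 deliver 1→3: 3={back,v=1,log=-}
step 5 deliver 1→4: 4={back,v=1,log=-}
step 6 propose(1,'z'): —
step 7 deliver 1→2: 2={back,v=1,log=z}
step 8 deliver 2→1: —
step 9 deliver 1→3: 3={back,v=1,log=z}
step 10 deliver 3→1: 1={prim,v=1,log=z}
step 11 timeout(1): 1={back,v=2,log=z}
step 12 propose(3,'q'): —
step 13 deliver 3→2: —
step 14 deliver 2→3: —
step 15 deliver 3→4: —
step 16 deliver 4→3: —
step 17 deliver 0→1: —

yes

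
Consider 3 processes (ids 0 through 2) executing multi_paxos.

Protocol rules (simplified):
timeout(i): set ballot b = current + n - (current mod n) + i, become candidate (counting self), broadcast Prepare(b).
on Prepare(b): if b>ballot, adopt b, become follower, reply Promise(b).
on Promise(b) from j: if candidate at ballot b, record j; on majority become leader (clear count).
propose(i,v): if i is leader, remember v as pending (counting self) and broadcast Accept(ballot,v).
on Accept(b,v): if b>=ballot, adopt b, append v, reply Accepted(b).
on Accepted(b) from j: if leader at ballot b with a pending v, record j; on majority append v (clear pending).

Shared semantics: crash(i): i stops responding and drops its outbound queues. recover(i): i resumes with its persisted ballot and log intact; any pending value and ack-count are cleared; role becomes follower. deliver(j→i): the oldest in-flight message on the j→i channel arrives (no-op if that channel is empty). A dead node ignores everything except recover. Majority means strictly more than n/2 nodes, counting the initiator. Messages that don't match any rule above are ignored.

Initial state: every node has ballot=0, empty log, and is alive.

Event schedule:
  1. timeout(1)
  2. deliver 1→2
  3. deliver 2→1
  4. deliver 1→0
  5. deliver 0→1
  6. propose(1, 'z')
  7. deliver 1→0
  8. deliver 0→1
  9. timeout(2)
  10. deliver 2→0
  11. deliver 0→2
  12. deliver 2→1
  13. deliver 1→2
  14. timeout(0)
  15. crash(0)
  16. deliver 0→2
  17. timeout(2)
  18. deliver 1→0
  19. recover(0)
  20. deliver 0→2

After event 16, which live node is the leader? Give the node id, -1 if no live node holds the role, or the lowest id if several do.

e1 timeout(1): 1[cand,b=4,-]
e2 deliver 1→2: 2[foll,b=4,-]
e3 deliver 2→1: 1[lead,b=4,-]
e4 deliver 1→0: 0[foll,b=4,-]
e5 deliver 0→1: ·
e6 propose(1,'z'): ·
e7 deliver 1→0: 0[foll,b=4,z]
e8 deliver 0→1: 1[lead,b=4,z]
e9 timeout(2): 2[cand,b=8,-]
e10 deliver 2→0: 0[foll,b=8,z]
e11 deliver 0→2: 2[lead,b=8,-]
e12 deliver 2→1: 1[foll,b=8,z]
e13 deliver 1→2: ·
e14 timeout(0): 0[cand,b=9,z]
e15 crash(0): 0[✗cand,b=9,z]
e16 deliver 0→2: ·

2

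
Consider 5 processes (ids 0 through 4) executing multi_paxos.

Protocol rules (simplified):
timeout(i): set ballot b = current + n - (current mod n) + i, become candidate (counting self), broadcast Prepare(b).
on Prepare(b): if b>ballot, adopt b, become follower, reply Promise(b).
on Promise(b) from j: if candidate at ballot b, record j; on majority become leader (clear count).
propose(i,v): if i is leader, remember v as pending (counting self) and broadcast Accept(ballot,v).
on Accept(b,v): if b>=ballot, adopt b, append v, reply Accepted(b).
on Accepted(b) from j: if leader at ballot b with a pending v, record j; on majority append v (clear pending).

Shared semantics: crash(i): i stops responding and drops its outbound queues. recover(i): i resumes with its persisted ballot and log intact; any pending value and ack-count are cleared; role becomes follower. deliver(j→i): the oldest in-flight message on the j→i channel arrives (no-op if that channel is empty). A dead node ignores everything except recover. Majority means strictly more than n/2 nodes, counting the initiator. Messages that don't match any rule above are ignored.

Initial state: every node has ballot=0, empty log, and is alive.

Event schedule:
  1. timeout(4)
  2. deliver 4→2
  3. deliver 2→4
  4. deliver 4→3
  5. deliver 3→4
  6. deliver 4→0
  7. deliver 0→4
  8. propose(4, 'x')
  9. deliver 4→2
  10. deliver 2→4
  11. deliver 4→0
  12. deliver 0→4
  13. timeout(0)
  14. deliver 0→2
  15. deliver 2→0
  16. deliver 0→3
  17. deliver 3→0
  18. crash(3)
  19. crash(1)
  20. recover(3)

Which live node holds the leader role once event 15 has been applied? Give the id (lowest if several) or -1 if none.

4

after 1 — timeout(4): n4:cand/b9/[-]
after 2 — deliver 4→2: n2:foll/b9/[-]
after 3 — deliver 2→4: ·
after 4 — deliver 4→3: n3:foll/b9/[-]
after 5 — deliver 3→4: n4:lead/b9/[-]
after 6 — deliver 4→0: n0:foll/b9/[-]
after 7 — deliver 0→4: ·
after 8 — propose(4,'x'): ·
after 9 — deliver 4→2: n2:foll/b9/[x]
after 10 — deliver 2→4: ·
after 11 — deliver 4→0: n0:foll/b9/[x]
after 12 — deliver 0→4: n4:lead/b9/[x]
after 13 — timeout(0): n0:cand/b10/[x]
after 14 — deliver 0→2: n2:foll/b10/[x]
after 15 — deliver 2→0: ·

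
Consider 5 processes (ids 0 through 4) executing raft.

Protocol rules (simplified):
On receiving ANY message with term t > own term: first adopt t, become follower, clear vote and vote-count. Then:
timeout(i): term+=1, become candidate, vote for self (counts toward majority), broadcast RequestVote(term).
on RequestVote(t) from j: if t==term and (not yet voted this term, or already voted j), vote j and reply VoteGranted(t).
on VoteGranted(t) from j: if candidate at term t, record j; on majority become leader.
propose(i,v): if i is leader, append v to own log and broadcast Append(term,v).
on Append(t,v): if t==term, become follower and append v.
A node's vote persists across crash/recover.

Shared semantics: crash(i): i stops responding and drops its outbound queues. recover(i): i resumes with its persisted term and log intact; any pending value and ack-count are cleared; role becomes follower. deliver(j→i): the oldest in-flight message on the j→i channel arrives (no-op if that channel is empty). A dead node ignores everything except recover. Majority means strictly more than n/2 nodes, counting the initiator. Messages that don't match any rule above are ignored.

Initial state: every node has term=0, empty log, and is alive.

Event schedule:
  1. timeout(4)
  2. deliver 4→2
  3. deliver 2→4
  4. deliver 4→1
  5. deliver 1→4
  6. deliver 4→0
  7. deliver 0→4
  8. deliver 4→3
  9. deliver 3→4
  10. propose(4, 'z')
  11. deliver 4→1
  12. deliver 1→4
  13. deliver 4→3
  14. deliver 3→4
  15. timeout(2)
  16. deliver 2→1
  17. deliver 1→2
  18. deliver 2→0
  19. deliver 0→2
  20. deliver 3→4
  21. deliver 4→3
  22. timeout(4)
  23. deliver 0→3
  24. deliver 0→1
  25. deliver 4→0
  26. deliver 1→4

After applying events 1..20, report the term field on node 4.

1

after 1 — timeout(4): n4:cand/t1/[-]
after 2 — deliver 4→2: n2:foll/t1/[-]
after 3 — deliver 2→4: ·
after 4 — deliver 4→1: n1:foll/t1/[-]
after 5 — deliver 1→4: n4:lead/t1/[-]
after 6 — deliver 4→0: n0:foll/t1/[-]
after 7 — deliver 0→4: ·
after 8 — deliver 4→3: n3:foll/t1/[-]
after 9 — deliver 3→4: ·
after 10 — propose(4,'z'): n4:lead/t1/[z]
after 11 — deliver 4→1: n1:foll/t1/[z]
after 12 — deliver 1→4: ·
after 13 — deliver 4→3: n3:foll/t1/[z]
after 14 — deliver 3→4: ·
after 15 — timeout(2): n2:cand/t2/[-]
after 16 — deliver 2→1: n1:foll/t2/[z]
after 17 — deliver 1→2: ·
after 18 — deliver 2→0: n0:foll/t2/[-]
after 19 — deliver 0→2: n2:lead/t2/[-]
after 20 — deliver 3→4: ·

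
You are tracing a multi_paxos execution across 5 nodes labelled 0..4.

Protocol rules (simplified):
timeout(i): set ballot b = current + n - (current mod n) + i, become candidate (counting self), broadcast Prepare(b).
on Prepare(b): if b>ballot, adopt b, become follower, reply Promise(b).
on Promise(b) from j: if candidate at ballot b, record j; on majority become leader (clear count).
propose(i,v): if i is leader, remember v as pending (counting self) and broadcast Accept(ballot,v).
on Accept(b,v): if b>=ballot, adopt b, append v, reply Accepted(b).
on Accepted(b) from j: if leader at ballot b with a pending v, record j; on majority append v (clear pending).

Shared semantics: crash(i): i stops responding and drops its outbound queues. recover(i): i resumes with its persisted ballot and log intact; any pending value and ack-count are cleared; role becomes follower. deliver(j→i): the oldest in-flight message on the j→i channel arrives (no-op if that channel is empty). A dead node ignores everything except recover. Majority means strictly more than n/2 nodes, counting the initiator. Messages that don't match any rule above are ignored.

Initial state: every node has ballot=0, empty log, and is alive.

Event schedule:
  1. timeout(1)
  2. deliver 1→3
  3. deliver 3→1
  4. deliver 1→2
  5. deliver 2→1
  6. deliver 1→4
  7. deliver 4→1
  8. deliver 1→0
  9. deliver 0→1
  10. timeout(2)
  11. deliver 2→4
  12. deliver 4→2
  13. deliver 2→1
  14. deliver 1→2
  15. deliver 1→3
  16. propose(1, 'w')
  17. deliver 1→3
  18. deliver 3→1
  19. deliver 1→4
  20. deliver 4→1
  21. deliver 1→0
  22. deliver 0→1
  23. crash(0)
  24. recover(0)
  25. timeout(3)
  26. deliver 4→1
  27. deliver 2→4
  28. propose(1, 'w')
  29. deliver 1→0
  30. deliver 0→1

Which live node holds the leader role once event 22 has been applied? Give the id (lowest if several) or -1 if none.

[1] timeout(1) → N1(cand b6 [-])
[2] deliver 1→3 → N3(foll b6 [-])
[3] deliver 3→1 → ∅
[4] deliver 1→2 → N2(foll b6 [-])
[5] deliver 2→1 → N1(lead b6 [-])
[6] deliver 1→4 → N4(foll b6 [-])
[7] deliver 4→1 → ∅
[8] deliver 1→0 → N0(foll b6 [-])
[9] deliver 0→1 → ∅
[10] timeout(2) → N2(cand b12 [-])
[11] deliver 2→4 → N4(foll b12 [-])
[12] deliver 4→2 → ∅
[13] deliver 2→1 → N1(foll b12 [-])
[14] deliver 1→2 → N2(lead b12 [-])
[15] deliver 1→3 → ∅
[16] propose(1,'w') → ∅
[17] deliver 1→3 → ∅
[18] deliver 3→1 → ∅
[19] deliver 1→4 → ∅
[20] deliver 4→1 → ∅
[21] deliver 1→0 → ∅
[22] deliver 0→1 → ∅

2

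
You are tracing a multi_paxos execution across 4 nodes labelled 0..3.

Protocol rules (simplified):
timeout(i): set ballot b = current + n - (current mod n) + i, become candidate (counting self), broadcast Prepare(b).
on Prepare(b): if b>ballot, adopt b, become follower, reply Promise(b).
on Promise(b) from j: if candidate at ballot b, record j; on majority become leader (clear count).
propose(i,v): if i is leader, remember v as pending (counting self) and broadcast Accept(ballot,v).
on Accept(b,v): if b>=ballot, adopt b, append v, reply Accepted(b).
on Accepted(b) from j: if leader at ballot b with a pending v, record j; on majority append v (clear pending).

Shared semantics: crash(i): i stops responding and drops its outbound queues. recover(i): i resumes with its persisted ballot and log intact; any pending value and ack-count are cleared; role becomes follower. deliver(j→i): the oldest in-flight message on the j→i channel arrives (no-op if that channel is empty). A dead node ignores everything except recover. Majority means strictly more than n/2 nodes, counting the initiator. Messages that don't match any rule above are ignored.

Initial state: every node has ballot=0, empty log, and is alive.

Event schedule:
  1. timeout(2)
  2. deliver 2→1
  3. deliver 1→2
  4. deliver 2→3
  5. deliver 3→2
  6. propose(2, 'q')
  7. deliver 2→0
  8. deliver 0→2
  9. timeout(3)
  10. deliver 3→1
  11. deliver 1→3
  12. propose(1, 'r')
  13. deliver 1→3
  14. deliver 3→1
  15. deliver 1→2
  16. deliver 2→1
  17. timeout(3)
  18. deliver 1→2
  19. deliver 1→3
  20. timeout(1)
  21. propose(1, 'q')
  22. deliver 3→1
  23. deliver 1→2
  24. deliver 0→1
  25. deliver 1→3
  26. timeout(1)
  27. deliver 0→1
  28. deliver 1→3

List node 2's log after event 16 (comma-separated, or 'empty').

step 1 timeout(2): 2={cand,b=6,log=-}
step 2 deliver 2→1: 1={foll,b=6,log=-}
step 3 deliver 1→2: —
step 4 deliver 2→3: 3={foll,b=6,log=-}
step 5 deliver 3→2: 2={lead,b=6,log=-}
step 6 propose(2,'q'): —
step 7 deliver 2→0: 0={foll,b=6,log=-}
step 8 deliver 0→2: —
step 9 timeout(3): 3={cand,b=11,log=-}
step 10 deliver 3→1: 1={foll,b=11,log=-}
step 11 deliver 1→3: —
step 12 propose(1,'r'): —
step 13 deliver 1→3: —
step 14 deliver 3→1: —
step 15 deliver 1→2: —
step 16 deliver 2→1: —

empty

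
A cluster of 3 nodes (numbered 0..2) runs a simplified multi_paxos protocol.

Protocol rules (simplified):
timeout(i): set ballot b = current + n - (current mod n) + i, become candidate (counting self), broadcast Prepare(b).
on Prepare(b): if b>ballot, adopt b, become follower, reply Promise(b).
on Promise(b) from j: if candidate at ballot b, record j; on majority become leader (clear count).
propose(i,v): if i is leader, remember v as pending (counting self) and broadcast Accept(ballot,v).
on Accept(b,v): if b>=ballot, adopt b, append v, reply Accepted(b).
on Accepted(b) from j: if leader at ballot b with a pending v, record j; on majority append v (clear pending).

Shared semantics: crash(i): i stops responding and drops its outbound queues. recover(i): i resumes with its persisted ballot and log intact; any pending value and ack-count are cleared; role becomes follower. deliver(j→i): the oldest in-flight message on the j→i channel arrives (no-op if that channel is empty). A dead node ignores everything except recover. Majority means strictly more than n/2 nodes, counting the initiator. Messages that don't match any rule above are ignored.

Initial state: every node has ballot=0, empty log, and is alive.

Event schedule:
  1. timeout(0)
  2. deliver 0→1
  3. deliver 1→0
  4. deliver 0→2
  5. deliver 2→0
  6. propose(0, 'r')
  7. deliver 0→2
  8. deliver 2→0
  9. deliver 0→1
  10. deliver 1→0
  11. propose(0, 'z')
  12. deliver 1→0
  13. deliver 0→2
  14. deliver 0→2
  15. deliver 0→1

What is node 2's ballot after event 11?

step 1 timeout(0): 0={cand,b=3,log=-}
step 2 deliver 0→1: 1={foll,b=3,log=-}
step 3 deliver 1→0: 0={lead,b=3,log=-}
step 4 deliver 0→2: 2={foll,b=3,log=-}
step 5 deliver 2→0: —
step 6 propose(0,'r'): —
step 7 deliver 0→2: 2={foll,b=3,log=r}
step 8 deliver 2→0: 0={lead,b=3,log=r}
step 9 deliver 0→1: 1={foll,b=3,log=r}
step 10 deliver 1→0: —
step 11 propose(0,'z'): —

3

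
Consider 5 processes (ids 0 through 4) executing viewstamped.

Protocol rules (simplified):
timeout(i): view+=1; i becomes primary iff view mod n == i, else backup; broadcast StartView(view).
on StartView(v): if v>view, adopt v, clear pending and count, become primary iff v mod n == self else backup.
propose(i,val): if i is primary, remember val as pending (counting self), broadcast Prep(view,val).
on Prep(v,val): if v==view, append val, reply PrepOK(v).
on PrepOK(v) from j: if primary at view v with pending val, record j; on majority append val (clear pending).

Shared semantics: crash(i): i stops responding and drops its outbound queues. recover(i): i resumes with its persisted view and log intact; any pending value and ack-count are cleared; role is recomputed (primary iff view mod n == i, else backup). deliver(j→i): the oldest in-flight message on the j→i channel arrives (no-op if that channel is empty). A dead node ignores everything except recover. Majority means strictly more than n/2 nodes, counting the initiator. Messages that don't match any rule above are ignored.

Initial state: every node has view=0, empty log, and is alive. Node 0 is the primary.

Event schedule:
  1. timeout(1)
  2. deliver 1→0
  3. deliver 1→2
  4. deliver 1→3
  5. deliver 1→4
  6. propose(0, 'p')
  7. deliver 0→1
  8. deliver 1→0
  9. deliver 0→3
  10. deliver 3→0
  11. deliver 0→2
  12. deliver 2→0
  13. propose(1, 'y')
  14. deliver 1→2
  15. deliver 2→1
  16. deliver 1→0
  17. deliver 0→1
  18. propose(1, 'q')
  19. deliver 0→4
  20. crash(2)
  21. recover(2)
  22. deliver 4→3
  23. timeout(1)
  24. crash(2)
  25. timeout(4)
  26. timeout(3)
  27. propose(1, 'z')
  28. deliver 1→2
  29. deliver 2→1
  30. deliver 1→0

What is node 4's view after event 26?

[1] timeout(1) → N1(prim v1 [-])
[2] deliver 1→0 → N0(back v1 [-])
[3] deliver 1→2 → N2(back v1 [-])
[4] deliver 1→3 → N3(back v1 [-])
[5] deliver 1→4 → N4(back v1 [-])
[6] propose(0,'p') → ∅
[7] deliver 0→1 → ∅
[8] deliver 1→0 → ∅
[9] deliver 0→3 → ∅
[10] deliver 3→0 → ∅
[11] deliver 0→2 → ∅
[12] deliver 2→0 → ∅
[13] propose(1,'y') → ∅
[14] deliver 1→2 → N2(back v1 [y])
[15] deliver 2→1 → ∅
[16] deliver 1→0 → N0(back v1 [y])
[17] deliver 0→1 → N1(prim v1 [y])
[18] propose(1,'q') → ∅
[19] deliver 0→4 → ∅
[20] crash(2) → N2(✗back v1 [y])
[21] recover(2) → N2(back v1 [y])
[22] deliver 4→3 → ∅
[23] timeout(1) → N1(back v2 [y])
[24] crash(2) → N2(✗back v1 [y])
[25] timeout(4) → N4(back v2 [-])
[26] timeout(3) → N3(back v2 [-])

2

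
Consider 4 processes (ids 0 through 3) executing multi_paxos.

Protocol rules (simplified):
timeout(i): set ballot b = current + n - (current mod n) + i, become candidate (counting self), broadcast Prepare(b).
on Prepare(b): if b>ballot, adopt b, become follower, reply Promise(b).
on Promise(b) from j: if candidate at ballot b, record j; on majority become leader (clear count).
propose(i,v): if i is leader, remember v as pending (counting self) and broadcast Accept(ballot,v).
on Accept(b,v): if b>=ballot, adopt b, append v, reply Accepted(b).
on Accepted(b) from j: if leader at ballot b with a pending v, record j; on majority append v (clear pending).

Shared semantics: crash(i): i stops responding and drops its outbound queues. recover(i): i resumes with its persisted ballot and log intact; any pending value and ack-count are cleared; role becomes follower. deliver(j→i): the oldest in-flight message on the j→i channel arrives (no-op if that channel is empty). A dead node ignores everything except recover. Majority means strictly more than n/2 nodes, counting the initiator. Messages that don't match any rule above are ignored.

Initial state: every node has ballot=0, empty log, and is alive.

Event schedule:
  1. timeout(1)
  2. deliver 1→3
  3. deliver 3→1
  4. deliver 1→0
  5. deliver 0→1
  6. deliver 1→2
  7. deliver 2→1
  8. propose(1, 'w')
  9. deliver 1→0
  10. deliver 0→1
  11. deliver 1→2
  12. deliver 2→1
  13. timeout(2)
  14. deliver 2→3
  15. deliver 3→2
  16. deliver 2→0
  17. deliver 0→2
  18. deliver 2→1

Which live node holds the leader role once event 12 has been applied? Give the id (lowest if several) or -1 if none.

1

step 1 timeout(1): 1={cand,b=5,log=-}
step 2 deliver 1→3: 3={foll,b=5,log=-}
step 3 deliver 3→1: —
step 4 deliver 1→0: 0={foll,b=5,log=-}
step 5 deliver 0→1: 1={lead,b=5,log=-}
step 6 deliver 1→2: 2={foll,b=5,log=-}
step 7 deliver 2→1: —
step 8 propose(1,'w'): —
step 9 deliver 1→0: 0={foll,b=5,log=w}
step 10 deliver 0→1: —
step 11 deliver 1→2: 2={foll,b=5,log=w}
step 12 deliver 2→1: 1={lead,b=5,log=w}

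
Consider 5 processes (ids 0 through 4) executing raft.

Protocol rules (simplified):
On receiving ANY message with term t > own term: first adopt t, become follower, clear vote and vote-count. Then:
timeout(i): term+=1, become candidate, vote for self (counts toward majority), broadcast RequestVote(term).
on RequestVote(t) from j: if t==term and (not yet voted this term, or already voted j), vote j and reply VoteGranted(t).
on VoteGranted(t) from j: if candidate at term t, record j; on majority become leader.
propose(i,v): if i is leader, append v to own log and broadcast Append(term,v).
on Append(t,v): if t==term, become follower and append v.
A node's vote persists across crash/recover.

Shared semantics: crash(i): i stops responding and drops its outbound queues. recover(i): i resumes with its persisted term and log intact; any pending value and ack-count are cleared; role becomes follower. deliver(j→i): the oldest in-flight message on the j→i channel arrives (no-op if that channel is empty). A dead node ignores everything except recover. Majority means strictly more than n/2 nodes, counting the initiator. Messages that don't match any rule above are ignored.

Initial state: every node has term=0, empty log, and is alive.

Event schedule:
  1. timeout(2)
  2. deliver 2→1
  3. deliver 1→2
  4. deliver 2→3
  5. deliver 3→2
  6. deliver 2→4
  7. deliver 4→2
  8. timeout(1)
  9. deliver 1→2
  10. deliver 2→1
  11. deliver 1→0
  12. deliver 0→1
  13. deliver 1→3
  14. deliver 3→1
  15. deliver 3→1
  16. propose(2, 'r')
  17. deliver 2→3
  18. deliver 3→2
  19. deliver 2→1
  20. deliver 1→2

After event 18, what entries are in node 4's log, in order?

empty

e1 timeout(2): 2[cand,t=1,-]
e2 deliver 2→1: 1[foll,t=1,-]
e3 deliver 1→2: ·
e4 deliver 2→3: 3[foll,t=1,-]
e5 deliver 3→2: 2[lead,t=1,-]
e6 deliver 2→4: 4[foll,t=1,-]
e7 deliver 4→2: ·
e8 timeout(1): 1[cand,t=2,-]
e9 deliver 1→2: 2[foll,t=2,-]
e10 deliver 2→1: ·
e11 deliver 1→0: 0[foll,t=2,-]
e12 deliver 0→1: 1[lead,t=2,-]
e13 deliver 1→3: 3[foll,t=2,-]
e14 deliver 3→1: ·
e15 deliver 3→1: ·
e16 propose(2,'r'): ·
e17 deliver 2→3: ·
e18 deliver 3→2: ·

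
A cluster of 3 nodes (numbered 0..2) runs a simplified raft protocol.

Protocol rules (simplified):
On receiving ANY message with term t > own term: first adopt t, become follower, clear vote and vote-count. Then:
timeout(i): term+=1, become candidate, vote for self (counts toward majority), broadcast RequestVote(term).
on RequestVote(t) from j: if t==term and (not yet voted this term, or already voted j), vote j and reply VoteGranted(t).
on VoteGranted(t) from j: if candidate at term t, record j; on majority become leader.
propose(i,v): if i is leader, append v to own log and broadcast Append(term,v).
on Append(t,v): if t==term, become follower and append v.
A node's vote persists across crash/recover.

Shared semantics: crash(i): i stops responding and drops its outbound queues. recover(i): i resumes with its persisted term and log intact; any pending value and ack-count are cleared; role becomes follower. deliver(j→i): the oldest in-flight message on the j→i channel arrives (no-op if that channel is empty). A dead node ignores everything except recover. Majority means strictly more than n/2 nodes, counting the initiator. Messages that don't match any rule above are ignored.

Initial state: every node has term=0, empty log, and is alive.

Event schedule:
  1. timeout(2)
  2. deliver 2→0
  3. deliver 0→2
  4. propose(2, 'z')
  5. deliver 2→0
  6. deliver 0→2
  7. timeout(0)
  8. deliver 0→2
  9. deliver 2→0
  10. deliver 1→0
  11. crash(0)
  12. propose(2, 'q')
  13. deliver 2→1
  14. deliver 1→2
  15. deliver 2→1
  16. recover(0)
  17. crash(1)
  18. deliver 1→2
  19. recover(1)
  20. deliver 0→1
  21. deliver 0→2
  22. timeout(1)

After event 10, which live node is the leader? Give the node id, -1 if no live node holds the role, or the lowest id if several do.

step 1 timeout(2): 2={cand,t=1,log=-}
step 2 deliver 2→0: 0={foll,t=1,log=-}
step 3 deliver 0→2: 2={lead,t=1,log=-}
step 4 propose(2,'z'): 2={lead,t=1,log=z}
step 5 deliver 2→0: 0={foll,t=1,log=z}
step 6 deliver 0→2: —
step 7 timeout(0): 0={cand,t=2,log=z}
step 8 deliver 0→2: 2={foll,t=2,log=z}
step 9 deliver 2→0: 0={lead,t=2,log=z}
step 10 deliver 1→0: —

0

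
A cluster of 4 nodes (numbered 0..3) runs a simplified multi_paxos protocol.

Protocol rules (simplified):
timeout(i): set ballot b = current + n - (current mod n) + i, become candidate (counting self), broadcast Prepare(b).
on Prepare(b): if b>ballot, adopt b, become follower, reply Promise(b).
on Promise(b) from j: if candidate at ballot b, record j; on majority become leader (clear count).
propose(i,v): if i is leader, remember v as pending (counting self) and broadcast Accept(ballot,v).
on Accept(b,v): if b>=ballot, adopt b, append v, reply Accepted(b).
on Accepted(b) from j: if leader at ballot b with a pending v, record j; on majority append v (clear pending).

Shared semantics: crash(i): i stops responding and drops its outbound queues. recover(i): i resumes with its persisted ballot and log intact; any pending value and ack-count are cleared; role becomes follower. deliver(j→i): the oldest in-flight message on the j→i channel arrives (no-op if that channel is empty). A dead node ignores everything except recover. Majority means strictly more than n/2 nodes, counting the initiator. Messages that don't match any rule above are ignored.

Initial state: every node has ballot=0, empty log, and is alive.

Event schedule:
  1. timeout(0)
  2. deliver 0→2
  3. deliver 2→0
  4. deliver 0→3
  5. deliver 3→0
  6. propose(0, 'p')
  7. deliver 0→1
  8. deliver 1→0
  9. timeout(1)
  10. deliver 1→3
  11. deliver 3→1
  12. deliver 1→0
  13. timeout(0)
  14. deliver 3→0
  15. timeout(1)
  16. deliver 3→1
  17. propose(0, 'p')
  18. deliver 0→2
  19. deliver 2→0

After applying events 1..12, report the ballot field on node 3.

9

1. timeout(0):  <0:cand b4 ->
2. deliver 0→2:  <2:foll b4 ->
3. deliver 2→0:  nop
4. deliver 0→3:  <3:foll b4 ->
5. deliver 3→0:  <0:lead b4 ->
6. propose(0,'p'):  nop
7. deliver 0→1:  <1:foll b4 ->
8. deliver 1→0:  nop
9. timeout(1):  <1:cand b9 ->
10. deliver 1→3:  <3:foll b9 ->
11. deliver 3→1:  nop
12. deliver 1→0:  <0:foll b9 ->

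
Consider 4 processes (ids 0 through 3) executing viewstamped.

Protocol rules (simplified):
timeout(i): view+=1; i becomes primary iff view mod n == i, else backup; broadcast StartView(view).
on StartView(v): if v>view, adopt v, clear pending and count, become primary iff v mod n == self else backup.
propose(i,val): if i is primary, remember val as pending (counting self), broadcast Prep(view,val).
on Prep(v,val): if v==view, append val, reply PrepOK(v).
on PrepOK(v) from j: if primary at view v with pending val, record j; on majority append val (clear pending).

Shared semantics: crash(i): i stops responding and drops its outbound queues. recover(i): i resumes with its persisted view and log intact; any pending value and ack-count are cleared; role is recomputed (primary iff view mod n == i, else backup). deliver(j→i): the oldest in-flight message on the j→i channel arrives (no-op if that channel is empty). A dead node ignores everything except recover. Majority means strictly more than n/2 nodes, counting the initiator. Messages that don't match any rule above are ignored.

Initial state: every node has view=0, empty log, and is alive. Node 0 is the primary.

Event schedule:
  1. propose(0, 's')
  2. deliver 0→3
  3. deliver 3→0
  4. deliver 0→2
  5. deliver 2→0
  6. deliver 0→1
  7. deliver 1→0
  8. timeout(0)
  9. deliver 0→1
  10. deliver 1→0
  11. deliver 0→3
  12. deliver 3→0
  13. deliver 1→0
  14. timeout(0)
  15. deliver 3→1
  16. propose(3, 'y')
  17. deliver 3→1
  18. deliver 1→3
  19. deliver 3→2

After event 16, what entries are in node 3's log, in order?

1. propose(0,'s'):  nop
2. deliver 0→3:  <3:back v0 s>
3. deliver 3→0:  nop
4. deliver 0→2:  <2:back v0 s>
5. deliver 2→0:  <0:prim v0 s>
6. deliver 0→1:  <1:back v0 s>
7. deliver 1→0:  nop
8. timeout(0):  <0:back v1 s>
9. deliver 0→1:  <1:prim v1 s>
10. deliver 1→0:  nop
11. deliver 0→3:  <3:back v1 s>
12. deliver 3→0:  nop
13. deliver 1→0:  nop
14. timeout(0):  <0:back v2 s>
15. deliver 3→1:  nop
16. propose(3,'y'):  nop

s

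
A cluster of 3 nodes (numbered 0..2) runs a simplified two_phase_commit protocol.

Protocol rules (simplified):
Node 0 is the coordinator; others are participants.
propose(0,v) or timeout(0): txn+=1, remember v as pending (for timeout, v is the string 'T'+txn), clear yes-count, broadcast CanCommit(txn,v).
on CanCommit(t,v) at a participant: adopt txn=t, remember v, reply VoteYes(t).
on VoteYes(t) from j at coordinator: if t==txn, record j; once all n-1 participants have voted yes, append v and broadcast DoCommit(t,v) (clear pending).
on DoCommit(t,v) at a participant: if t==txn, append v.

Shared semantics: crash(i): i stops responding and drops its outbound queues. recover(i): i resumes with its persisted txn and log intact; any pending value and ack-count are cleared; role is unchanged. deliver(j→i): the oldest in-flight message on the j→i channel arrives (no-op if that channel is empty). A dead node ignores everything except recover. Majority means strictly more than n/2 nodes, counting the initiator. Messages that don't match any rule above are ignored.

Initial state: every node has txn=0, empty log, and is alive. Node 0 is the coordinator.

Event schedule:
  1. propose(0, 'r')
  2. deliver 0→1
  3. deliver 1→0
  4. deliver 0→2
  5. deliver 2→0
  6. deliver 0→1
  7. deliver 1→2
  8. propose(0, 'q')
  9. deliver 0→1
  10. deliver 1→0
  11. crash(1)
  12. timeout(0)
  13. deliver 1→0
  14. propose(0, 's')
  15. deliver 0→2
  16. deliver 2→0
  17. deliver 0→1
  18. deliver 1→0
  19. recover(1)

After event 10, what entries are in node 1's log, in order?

step 1 propose(0,'r'): 0={coor,t=1,log=-}
step 2 deliver 0→1: 1={part,t=1,log=-}
step 3 deliver 1→0: —
step 4 deliver 0→2: 2={part,t=1,log=-}
step 5 deliver 2→0: 0={coor,t=1,log=r}
step 6 deliver 0→1: 1={part,t=1,log=r}
step 7 deliver 1→2: —
step 8 propose(0,'q'): 0={coor,t=2,log=r}
step 9 deliver 0→1: 1={part,t=2,log=r}
step 10 deliver 1→0: —

r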